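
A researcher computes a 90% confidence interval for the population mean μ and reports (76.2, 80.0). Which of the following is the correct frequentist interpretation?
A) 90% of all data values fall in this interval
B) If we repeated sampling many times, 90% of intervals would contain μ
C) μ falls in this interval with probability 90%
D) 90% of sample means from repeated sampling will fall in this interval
B

A) Wrong — a CI is about the parameter μ, not individual data values.
B) Correct — this is the frequentist long-run coverage interpretation.
C) Wrong — μ is fixed; the randomness lives in the interval, not in μ.
D) Wrong — coverage applies to intervals containing μ, not to future x̄ values.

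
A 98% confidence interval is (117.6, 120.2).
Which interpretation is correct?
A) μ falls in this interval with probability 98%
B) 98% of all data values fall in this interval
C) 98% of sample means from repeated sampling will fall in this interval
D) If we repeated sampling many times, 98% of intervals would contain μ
D

A) Wrong — μ is fixed; the randomness lives in the interval, not in μ.
B) Wrong — a CI is about the parameter μ, not individual data values.
C) Wrong — coverage applies to intervals containing μ, not to future x̄ values.
D) Correct — this is the frequentist long-run coverage interpretation.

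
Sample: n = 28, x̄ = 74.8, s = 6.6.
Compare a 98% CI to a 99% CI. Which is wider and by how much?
99% CI is wider by 0.74

df = 27
98% CI: t* = 2.473, (71.72, 77.88), width = 2 · t* · s/√n = 6.17
99% CI: t* = 2.771, (71.34, 78.26), width = 2 · t* · s/√n = 6.91

The 99% CI is wider by 6.91 - 6.17 = 0.74.
Higher confidence requires a wider interval.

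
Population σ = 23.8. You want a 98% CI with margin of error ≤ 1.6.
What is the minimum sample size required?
n ≥ 1198

For margin E ≤ 1.6:
n ≥ (z* · σ / E)²
n ≥ (2.326 · 23.8 / 1.6)²
n ≥ 1197.11

Minimum n = 1198 (rounding up)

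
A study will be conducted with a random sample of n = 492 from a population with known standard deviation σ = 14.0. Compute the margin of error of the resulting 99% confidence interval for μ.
Margin of error = 1.63

Margin of error = z* · σ/√n
= 2.576 · 14.0/√492
= 2.576 · 14.0/22.1811
= 1.63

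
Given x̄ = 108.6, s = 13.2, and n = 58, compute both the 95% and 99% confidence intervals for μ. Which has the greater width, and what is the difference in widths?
99% CI is wider by 2.30

df = 57
95% CI: t* = 2.002, (105.13, 112.07), width = 2 · t* · s/√n = 6.94
99% CI: t* = 2.665, (103.98, 113.22), width = 2 · t* · s/√n = 9.24

The 99% CI is wider by 9.24 - 6.94 = 2.30.
Higher confidence requires a wider interval.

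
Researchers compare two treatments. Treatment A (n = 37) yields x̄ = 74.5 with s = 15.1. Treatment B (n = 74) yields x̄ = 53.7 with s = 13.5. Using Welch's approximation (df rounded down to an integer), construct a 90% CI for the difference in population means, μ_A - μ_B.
(15.90, 25.70)

Difference: x̄₁ - x̄₂ = 20.80
SE = √(s₁²/n₁ + s₂²/n₂) = √(15.1²/37 + 13.5²/74) = 2.9369
df = 65.38 → 65 (Welch–Satterthwaite, rounded down)
t* = 1.669

CI: 20.80 ± 1.669 · 2.9369 = 20.80 ± 4.90 = (15.90, 25.70)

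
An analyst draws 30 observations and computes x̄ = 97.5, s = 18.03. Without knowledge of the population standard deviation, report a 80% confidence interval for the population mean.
(93.18, 101.82)

t-interval (σ unknown):
df = n - 1 = 29
t* = 1.311 for 80% confidence

Margin of error = t* · s/√n = 1.311 · 18.03/√30 = 4.32

CI: (93.18, 101.82)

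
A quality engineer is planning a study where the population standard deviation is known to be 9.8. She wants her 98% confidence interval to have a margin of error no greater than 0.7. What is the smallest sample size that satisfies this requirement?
n ≥ 1061

For margin E ≤ 0.7:
n ≥ (z* · σ / E)²
n ≥ (2.326 · 9.8 / 0.7)²
n ≥ 1060.41

Minimum n = 1061 (rounding up)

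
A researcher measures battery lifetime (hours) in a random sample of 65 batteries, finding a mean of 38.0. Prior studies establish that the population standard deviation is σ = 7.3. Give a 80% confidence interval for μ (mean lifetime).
(36.84, 39.16)

z-interval (σ known):
z* = 1.282 for 80% confidence

Margin of error = z* · σ/√n = 1.282 · 7.3/√65 = 1.16

CI: (38.0 - 1.16, 38.0 + 1.16) = (36.84, 39.16)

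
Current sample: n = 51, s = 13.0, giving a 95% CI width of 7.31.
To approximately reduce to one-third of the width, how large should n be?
n ≈ 459

CI width ∝ 1/√n
To reduce width by factor 3, need √n to grow by 3 → need 3² = 9 times as many samples.

Current: n = 51, width = 7.31
New: n = 459, width ≈ 2.38

Width reduced by factor of 7.31/2.38 = 3.07.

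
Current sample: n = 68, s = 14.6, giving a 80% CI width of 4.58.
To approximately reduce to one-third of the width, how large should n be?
n ≈ 612

CI width ∝ 1/√n
To reduce width by factor 3, need √n to grow by 3 → need 3² = 9 times as many samples.

Current: n = 68, width = 4.58
New: n = 612, width ≈ 1.51

Width reduced by factor of 4.58/1.51 = 3.03.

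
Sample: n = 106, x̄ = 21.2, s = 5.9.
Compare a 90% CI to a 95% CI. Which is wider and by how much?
95% CI is wider by 0.37

df = 105
90% CI: t* = 1.659, (20.25, 22.15), width = 2 · t* · s/√n = 1.90
95% CI: t* = 1.983, (20.06, 22.34), width = 2 · t* · s/√n = 2.27

The 95% CI is wider by 2.27 - 1.90 = 0.37.
Higher confidence requires a wider interval.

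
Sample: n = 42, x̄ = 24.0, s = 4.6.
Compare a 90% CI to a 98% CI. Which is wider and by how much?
98% CI is wider by 1.05

df = 41
90% CI: t* = 1.683, (22.81, 25.19), width = 2 · t* · s/√n = 2.39
98% CI: t* = 2.421, (22.28, 25.72), width = 2 · t* · s/√n = 3.44

The 98% CI is wider by 3.44 - 2.39 = 1.05.
Higher confidence requires a wider interval.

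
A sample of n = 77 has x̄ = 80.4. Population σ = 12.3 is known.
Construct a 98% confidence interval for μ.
(77.14, 83.66)

z-interval (σ known):
z* = 2.326 for 98% confidence

Margin of error = z* · σ/√n = 2.326 · 12.3/√77 = 3.26

CI: (80.4 - 3.26, 80.4 + 3.26) = (77.14, 83.66)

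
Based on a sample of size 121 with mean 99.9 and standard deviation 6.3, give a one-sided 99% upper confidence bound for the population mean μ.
μ ≤ 101.25

Upper bound (one-sided):
t* = 2.358 (one-sided for 99%)
Upper bound = x̄ + t* · s/√n = 99.9 + 2.358 · 6.3/√121 = 101.25

We are 99% confident that μ ≤ 101.25.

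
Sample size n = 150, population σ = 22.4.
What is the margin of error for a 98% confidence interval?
Margin of error = 4.25

Margin of error = z* · σ/√n
= 2.326 · 22.4/√150
= 2.326 · 22.4/12.2474
= 4.25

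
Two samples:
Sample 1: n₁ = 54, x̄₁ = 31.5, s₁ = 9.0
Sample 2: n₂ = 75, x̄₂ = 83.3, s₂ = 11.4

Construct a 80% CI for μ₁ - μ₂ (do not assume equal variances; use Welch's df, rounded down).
(-54.12, -49.48)

Difference: x̄₁ - x̄₂ = -51.80
SE = √(s₁²/n₁ + s₂²/n₂) = √(9.0²/54 + 11.4²/75) = 1.7980
df = 125.87 → 125 (Welch–Satterthwaite, rounded down)
t* = 1.288

CI: -51.80 ± 1.288 · 1.7980 = -51.80 ± 2.32 = (-54.12, -49.48)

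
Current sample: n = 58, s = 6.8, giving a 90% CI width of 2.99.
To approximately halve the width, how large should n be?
n ≈ 232

CI width ∝ 1/√n
To reduce width by factor 2, need √n to grow by 2 → need 2² = 4 times as many samples.

Current: n = 58, width = 2.99
New: n = 232, width ≈ 1.47

Width reduced by factor of 2.99/1.47 = 2.03.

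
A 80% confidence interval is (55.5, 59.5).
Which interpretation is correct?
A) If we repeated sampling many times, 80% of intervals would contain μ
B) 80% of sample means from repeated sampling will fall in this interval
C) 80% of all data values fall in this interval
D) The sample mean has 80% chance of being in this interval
A

A) Correct — this is the frequentist long-run coverage interpretation.
B) Wrong — coverage applies to intervals containing μ, not to future x̄ values.
C) Wrong — a CI is about the parameter μ, not individual data values.
D) Wrong — x̄ is observed and sits in the interval by construction.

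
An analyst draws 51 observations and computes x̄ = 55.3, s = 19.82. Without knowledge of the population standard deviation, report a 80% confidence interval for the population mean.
(51.69, 58.91)

t-interval (σ unknown):
df = n - 1 = 50
t* = 1.299 for 80% confidence

Margin of error = t* · s/√n = 1.299 · 19.82/√51 = 3.61

CI: (51.69, 58.91)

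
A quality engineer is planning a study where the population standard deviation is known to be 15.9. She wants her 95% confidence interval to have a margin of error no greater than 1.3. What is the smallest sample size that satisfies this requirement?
n ≥ 575

For margin E ≤ 1.3:
n ≥ (z* · σ / E)²
n ≥ (1.960 · 15.9 / 1.3)²
n ≥ 574.67

Minimum n = 575 (rounding up)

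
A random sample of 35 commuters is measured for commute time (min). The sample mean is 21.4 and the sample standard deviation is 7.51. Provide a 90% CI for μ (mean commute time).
(19.25, 23.55)

t-interval (σ unknown):
df = n - 1 = 34
t* = 1.691 for 90% confidence

Margin of error = t* · s/√n = 1.691 · 7.51/√35 = 2.15

CI: (19.25, 23.55)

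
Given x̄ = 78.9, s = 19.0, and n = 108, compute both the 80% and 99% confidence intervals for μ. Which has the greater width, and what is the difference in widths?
99% CI is wider by 4.87

df = 107
80% CI: t* = 1.290, (76.54, 81.26), width = 2 · t* · s/√n = 4.72
99% CI: t* = 2.623, (74.10, 83.70), width = 2 · t* · s/√n = 9.59

The 99% CI is wider by 9.59 - 4.72 = 4.87.
Higher confidence requires a wider interval.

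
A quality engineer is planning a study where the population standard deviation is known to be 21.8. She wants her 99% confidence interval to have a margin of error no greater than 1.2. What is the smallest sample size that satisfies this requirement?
n ≥ 2190

For margin E ≤ 1.2:
n ≥ (z* · σ / E)²
n ≥ (2.576 · 21.8 / 1.2)²
n ≥ 2189.99

Minimum n = 2190 (rounding up)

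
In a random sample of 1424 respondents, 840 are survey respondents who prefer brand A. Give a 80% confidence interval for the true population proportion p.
(0.573, 0.607)

Proportion CI:
p̂ = 840/1424 = 0.58989
SE = √(p̂(1-p̂)/n) = √(0.58989 · 0.41011 / 1424) = 0.01303

z* = 1.282
Margin = z* · SE = 1.282 · 0.01303 = 0.0167

CI: 0.58989 ± 0.0167 = (0.573, 0.607)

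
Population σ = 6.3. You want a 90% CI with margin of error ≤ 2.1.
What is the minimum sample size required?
n ≥ 25

For margin E ≤ 2.1:
n ≥ (z* · σ / E)²
n ≥ (1.645 · 6.3 / 2.1)²
n ≥ 24.35

Minimum n = 25 (rounding up)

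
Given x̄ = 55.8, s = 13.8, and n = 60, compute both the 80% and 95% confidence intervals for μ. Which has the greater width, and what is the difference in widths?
95% CI is wider by 2.51

df = 59
80% CI: t* = 1.296, (53.49, 58.11), width = 2 · t* · s/√n = 4.62
95% CI: t* = 2.001, (52.24, 59.36), width = 2 · t* · s/√n = 7.13

The 95% CI is wider by 7.13 - 4.62 = 2.51.
Higher confidence requires a wider interval.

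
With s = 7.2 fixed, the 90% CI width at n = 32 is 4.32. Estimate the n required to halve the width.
n ≈ 128

CI width ∝ 1/√n
To reduce width by factor 2, need √n to grow by 2 → need 2² = 4 times as many samples.

Current: n = 32, width = 4.32
New: n = 128, width ≈ 2.11

Width reduced by factor of 4.32/2.11 = 2.05.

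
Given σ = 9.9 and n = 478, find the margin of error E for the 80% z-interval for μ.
Margin of error = 0.58

Margin of error = z* · σ/√n
= 1.282 · 9.9/√478
= 1.282 · 9.9/21.8632
= 0.58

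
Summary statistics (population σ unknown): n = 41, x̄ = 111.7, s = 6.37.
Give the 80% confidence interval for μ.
(110.40, 113.00)

t-interval (σ unknown):
df = n - 1 = 40
t* = 1.303 for 80% confidence

Margin of error = t* · s/√n = 1.303 · 6.37/√41 = 1.30

CI: (110.40, 113.00)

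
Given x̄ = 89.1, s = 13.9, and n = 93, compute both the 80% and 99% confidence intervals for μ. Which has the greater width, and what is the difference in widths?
99% CI is wider by 3.86

df = 92
80% CI: t* = 1.291, (87.24, 90.96), width = 2 · t* · s/√n = 3.72
99% CI: t* = 2.630, (85.31, 92.89), width = 2 · t* · s/√n = 7.58

The 99% CI is wider by 7.58 - 3.72 = 3.86.
Higher confidence requires a wider interval.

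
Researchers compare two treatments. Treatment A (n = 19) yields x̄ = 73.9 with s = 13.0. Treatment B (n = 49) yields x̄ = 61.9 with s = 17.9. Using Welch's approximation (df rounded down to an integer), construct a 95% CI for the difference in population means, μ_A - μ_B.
(4.09, 19.91)

Difference: x̄₁ - x̄₂ = 12.00
SE = √(s₁²/n₁ + s₂²/n₂) = √(13.0²/19 + 17.9²/49) = 3.9286
df = 45.06 → 45 (Welch–Satterthwaite, rounded down)
t* = 2.014

CI: 12.00 ± 2.014 · 3.9286 = 12.00 ± 7.91 = (4.09, 19.91)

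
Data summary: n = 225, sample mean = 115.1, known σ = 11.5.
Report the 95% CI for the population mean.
(113.60, 116.60)

z-interval (σ known):
z* = 1.960 for 95% confidence

Margin of error = z* · σ/√n = 1.960 · 11.5/√225 = 1.50

CI: (115.1 - 1.50, 115.1 + 1.50) = (113.60, 116.60)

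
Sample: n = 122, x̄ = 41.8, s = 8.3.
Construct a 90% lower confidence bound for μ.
μ ≥ 40.83

Lower bound (one-sided):
t* = 1.289 (one-sided for 90%)
Lower bound = x̄ - t* · s/√n = 41.8 - 1.289 · 8.3/√122 = 40.83

We are 90% confident that μ ≥ 40.83.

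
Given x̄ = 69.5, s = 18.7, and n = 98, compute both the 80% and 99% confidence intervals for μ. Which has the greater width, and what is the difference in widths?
99% CI is wider by 5.05

df = 97
80% CI: t* = 1.290, (67.06, 71.94), width = 2 · t* · s/√n = 4.87
99% CI: t* = 2.627, (64.54, 74.46), width = 2 · t* · s/√n = 9.92

The 99% CI is wider by 9.92 - 4.87 = 5.05.
Higher confidence requires a wider interval.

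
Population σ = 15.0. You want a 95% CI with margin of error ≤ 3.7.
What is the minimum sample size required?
n ≥ 64

For margin E ≤ 3.7:
n ≥ (z* · σ / E)²
n ≥ (1.960 · 15.0 / 3.7)²
n ≥ 63.14

Minimum n = 64 (rounding up)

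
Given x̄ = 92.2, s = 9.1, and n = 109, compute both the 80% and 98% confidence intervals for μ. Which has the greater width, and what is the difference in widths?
98% CI is wider by 1.87

df = 108
80% CI: t* = 1.289, (91.08, 93.32), width = 2 · t* · s/√n = 2.25
98% CI: t* = 2.361, (90.14, 94.26), width = 2 · t* · s/√n = 4.12

The 98% CI is wider by 4.12 - 2.25 = 1.87.
Higher confidence requires a wider interval.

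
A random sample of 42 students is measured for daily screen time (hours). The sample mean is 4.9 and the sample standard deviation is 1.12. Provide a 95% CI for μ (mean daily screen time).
(4.55, 5.25)

t-interval (σ unknown):
df = n - 1 = 41
t* = 2.020 for 95% confidence

Margin of error = t* · s/√n = 2.020 · 1.12/√42 = 0.35

CI: (4.55, 5.25)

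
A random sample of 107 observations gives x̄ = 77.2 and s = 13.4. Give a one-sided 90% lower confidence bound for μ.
μ ≥ 75.53

Lower bound (one-sided):
t* = 1.290 (one-sided for 90%)
Lower bound = x̄ - t* · s/√n = 77.2 - 1.290 · 13.4/√107 = 75.53

We are 90% confident that μ ≥ 75.53.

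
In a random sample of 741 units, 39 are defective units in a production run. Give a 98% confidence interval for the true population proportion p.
(0.034, 0.072)

Proportion CI:
p̂ = 39/741 = 0.05263
SE = √(p̂(1-p̂)/n) = √(0.05263 · 0.94737 / 741) = 0.00820

z* = 2.326
Margin = z* · SE = 2.326 · 0.00820 = 0.0191

CI: 0.05263 ± 0.0191 = (0.034, 0.072)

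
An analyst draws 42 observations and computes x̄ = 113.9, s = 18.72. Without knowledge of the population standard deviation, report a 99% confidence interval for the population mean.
(106.10, 121.70)

t-interval (σ unknown):
df = n - 1 = 41
t* = 2.701 for 99% confidence

Margin of error = t* · s/√n = 2.701 · 18.72/√42 = 7.80

CI: (106.10, 121.70)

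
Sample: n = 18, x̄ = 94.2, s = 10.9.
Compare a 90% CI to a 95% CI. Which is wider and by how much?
95% CI is wider by 1.90

df = 17
90% CI: t* = 1.740, (89.73, 98.67), width = 2 · t* · s/√n = 8.94
95% CI: t* = 2.110, (88.78, 99.62), width = 2 · t* · s/√n = 10.84

The 95% CI is wider by 10.84 - 8.94 = 1.90.
Higher confidence requires a wider interval.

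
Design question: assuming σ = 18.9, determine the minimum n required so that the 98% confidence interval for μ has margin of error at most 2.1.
n ≥ 439

For margin E ≤ 2.1:
n ≥ (z* · σ / E)²
n ≥ (2.326 · 18.9 / 2.1)²
n ≥ 438.23

Minimum n = 439 (rounding up)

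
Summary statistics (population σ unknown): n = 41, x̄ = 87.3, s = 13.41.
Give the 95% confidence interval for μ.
(83.07, 91.53)

t-interval (σ unknown):
df = n - 1 = 40
t* = 2.021 for 95% confidence

Margin of error = t* · s/√n = 2.021 · 13.41/√41 = 4.23

CI: (83.07, 91.53)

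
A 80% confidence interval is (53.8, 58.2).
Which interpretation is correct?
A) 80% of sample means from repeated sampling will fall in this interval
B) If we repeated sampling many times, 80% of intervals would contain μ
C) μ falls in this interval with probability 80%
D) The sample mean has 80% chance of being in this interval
B

A) Wrong — coverage applies to intervals containing μ, not to future x̄ values.
B) Correct — this is the frequentist long-run coverage interpretation.
C) Wrong — μ is fixed; the randomness lives in the interval, not in μ.
D) Wrong — x̄ is observed and sits in the interval by construction.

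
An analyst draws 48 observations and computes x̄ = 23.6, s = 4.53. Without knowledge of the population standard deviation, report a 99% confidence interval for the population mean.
(21.84, 25.36)

t-interval (σ unknown):
df = n - 1 = 47
t* = 2.685 for 99% confidence

Margin of error = t* · s/√n = 2.685 · 4.53/√48 = 1.76

CI: (21.84, 25.36)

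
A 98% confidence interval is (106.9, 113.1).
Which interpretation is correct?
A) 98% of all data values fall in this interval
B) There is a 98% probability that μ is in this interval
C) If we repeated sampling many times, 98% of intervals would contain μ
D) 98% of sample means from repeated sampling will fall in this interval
C

A) Wrong — a CI is about the parameter μ, not individual data values.
B) Wrong — μ is fixed; the randomness lives in the interval, not in μ.
C) Correct — this is the frequentist long-run coverage interpretation.
D) Wrong — coverage applies to intervals containing μ, not to future x̄ values.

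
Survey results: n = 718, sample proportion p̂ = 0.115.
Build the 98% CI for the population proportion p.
(0.087, 0.143)

Proportion CI:
SE = √(p̂(1-p̂)/n) = √(0.115 · 0.885 / 718) = 0.01191

z* = 2.326
Margin = z* · SE = 2.326 · 0.01191 = 0.0277

CI: 0.115 ± 0.0277 = (0.087, 0.143)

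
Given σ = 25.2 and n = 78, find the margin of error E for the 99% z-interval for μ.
Margin of error = 7.35

Margin of error = z* · σ/√n
= 2.576 · 25.2/√78
= 2.576 · 25.2/8.8318
= 7.35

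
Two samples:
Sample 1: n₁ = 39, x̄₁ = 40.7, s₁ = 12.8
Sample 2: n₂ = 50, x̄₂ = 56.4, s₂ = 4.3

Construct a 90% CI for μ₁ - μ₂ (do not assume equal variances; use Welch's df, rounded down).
(-19.29, -12.11)

Difference: x̄₁ - x̄₂ = -15.70
SE = √(s₁²/n₁ + s₂²/n₂) = √(12.8²/39 + 4.3²/50) = 2.1379
df = 44.72 → 44 (Welch–Satterthwaite, rounded down)
t* = 1.680

CI: -15.70 ± 1.680 · 2.1379 = -15.70 ± 3.59 = (-19.29, -12.11)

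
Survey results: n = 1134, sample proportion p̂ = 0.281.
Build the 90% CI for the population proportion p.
(0.259, 0.303)

Proportion CI:
SE = √(p̂(1-p̂)/n) = √(0.281 · 0.719 / 1134) = 0.01335

z* = 1.645
Margin = z* · SE = 1.645 · 0.01335 = 0.0220

CI: 0.281 ± 0.0220 = (0.259, 0.303)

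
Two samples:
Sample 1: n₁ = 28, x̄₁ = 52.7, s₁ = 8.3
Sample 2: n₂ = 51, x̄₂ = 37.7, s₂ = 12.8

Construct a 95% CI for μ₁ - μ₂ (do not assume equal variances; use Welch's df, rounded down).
(10.25, 19.75)

Difference: x̄₁ - x̄₂ = 15.00
SE = √(s₁²/n₁ + s₂²/n₂) = √(8.3²/28 + 12.8²/51) = 2.3818
df = 74.74 → 74 (Welch–Satterthwaite, rounded down)
t* = 1.993

CI: 15.00 ± 1.993 · 2.3818 = 15.00 ± 4.75 = (10.25, 19.75)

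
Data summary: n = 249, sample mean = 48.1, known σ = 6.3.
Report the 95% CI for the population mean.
(47.32, 48.88)

z-interval (σ known):
z* = 1.960 for 95% confidence

Margin of error = z* · σ/√n = 1.960 · 6.3/√249 = 0.78

CI: (48.1 - 0.78, 48.1 + 0.78) = (47.32, 48.88)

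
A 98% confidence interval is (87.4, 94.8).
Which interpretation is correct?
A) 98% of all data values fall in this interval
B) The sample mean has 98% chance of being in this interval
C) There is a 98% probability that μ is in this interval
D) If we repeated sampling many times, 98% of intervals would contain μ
D

A) Wrong — a CI is about the parameter μ, not individual data values.
B) Wrong — x̄ is observed and sits in the interval by construction.
C) Wrong — μ is fixed; the randomness lives in the interval, not in μ.
D) Correct — this is the frequentist long-run coverage interpretation.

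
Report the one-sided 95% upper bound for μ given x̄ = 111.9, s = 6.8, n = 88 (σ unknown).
μ ≤ 113.11

Upper bound (one-sided):
t* = 1.663 (one-sided for 95%)
Upper bound = x̄ + t* · s/√n = 111.9 + 1.663 · 6.8/√88 = 113.11

We are 95% confident that μ ≤ 113.11.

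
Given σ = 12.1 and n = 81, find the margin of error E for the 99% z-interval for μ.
Margin of error = 3.46

Margin of error = z* · σ/√n
= 2.576 · 12.1/√81
= 2.576 · 12.1/9.0000
= 3.46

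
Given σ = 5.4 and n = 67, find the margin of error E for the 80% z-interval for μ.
Margin of error = 0.85

Margin of error = z* · σ/√n
= 1.282 · 5.4/√67
= 1.282 · 5.4/8.1854
= 0.85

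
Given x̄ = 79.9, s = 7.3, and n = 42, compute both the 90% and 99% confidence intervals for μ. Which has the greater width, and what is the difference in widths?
99% CI is wider by 2.29

df = 41
90% CI: t* = 1.683, (78.00, 81.80), width = 2 · t* · s/√n = 3.79
99% CI: t* = 2.701, (76.86, 82.94), width = 2 · t* · s/√n = 6.08

The 99% CI is wider by 6.08 - 3.79 = 2.29.
Higher confidence requires a wider interval.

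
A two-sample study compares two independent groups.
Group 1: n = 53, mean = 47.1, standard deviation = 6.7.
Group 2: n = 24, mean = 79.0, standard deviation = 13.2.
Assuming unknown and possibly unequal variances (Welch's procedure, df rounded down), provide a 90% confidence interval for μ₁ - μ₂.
(-36.74, -27.06)

Difference: x̄₁ - x̄₂ = -31.90
SE = √(s₁²/n₁ + s₂²/n₂) = √(6.7²/53 + 13.2²/24) = 2.8473
df = 28.51 → 28 (Welch–Satterthwaite, rounded down)
t* = 1.701

CI: -31.90 ± 1.701 · 2.8473 = -31.90 ± 4.84 = (-36.74, -27.06)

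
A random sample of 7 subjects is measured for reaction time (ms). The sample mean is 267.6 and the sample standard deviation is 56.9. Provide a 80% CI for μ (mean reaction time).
(236.63, 298.57)

t-interval (σ unknown):
df = n - 1 = 6
t* = 1.440 for 80% confidence

Margin of error = t* · s/√n = 1.440 · 56.9/√7 = 30.97

CI: (236.63, 298.57)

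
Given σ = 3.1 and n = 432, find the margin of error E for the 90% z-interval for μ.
Margin of error = 0.25

Margin of error = z* · σ/√n
= 1.645 · 3.1/√432
= 1.645 · 3.1/20.7846
= 0.25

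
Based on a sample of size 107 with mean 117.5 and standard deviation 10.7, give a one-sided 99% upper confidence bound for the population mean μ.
μ ≤ 119.94

Upper bound (one-sided):
t* = 2.362 (one-sided for 99%)
Upper bound = x̄ + t* · s/√n = 117.5 + 2.362 · 10.7/√107 = 119.94

We are 99% confident that μ ≤ 119.94.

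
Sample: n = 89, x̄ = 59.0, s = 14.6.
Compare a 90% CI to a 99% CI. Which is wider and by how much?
99% CI is wider by 3.01

df = 88
90% CI: t* = 1.662, (56.43, 61.57), width = 2 · t* · s/√n = 5.14
99% CI: t* = 2.633, (54.93, 63.07), width = 2 · t* · s/√n = 8.15

The 99% CI is wider by 8.15 - 5.14 = 3.01.
Higher confidence requires a wider interval.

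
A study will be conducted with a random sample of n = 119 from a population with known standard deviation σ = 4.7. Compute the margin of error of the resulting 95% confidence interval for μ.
Margin of error = 0.84

Margin of error = z* · σ/√n
= 1.960 · 4.7/√119
= 1.960 · 4.7/10.9087
= 0.84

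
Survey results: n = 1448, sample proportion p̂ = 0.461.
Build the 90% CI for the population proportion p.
(0.439, 0.483)

Proportion CI:
SE = √(p̂(1-p̂)/n) = √(0.461 · 0.539 / 1448) = 0.01310

z* = 1.645
Margin = z* · SE = 1.645 · 0.01310 = 0.0215

CI: 0.461 ± 0.0215 = (0.439, 0.483)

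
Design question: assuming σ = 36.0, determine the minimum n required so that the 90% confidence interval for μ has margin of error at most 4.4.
n ≥ 182

For margin E ≤ 4.4:
n ≥ (z* · σ / E)²
n ≥ (1.645 · 36.0 / 4.4)²
n ≥ 181.15

Minimum n = 182 (rounding up)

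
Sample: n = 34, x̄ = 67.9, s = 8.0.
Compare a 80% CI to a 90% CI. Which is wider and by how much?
90% CI is wider by 1.05

df = 33
80% CI: t* = 1.308, (66.11, 69.69), width = 2 · t* · s/√n = 3.59
90% CI: t* = 1.692, (65.58, 70.22), width = 2 · t* · s/√n = 4.64

The 90% CI is wider by 4.64 - 3.59 = 1.05.
Higher confidence requires a wider interval.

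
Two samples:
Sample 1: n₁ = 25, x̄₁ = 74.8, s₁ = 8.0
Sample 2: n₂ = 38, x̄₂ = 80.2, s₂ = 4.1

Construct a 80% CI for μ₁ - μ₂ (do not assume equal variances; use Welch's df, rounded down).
(-7.67, -3.13)

Difference: x̄₁ - x̄₂ = -5.40
SE = √(s₁²/n₁ + s₂²/n₂) = √(8.0²/25 + 4.1²/38) = 1.7327
df = 32.38 → 32 (Welch–Satterthwaite, rounded down)
t* = 1.309

CI: -5.40 ± 1.309 · 1.7327 = -5.40 ± 2.27 = (-7.67, -3.13)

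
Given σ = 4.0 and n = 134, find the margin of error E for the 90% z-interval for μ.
Margin of error = 0.57

Margin of error = z* · σ/√n
= 1.645 · 4.0/√134
= 1.645 · 4.0/11.5758
= 0.57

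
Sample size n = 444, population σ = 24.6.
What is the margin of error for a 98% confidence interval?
Margin of error = 2.72

Margin of error = z* · σ/√n
= 2.326 · 24.6/√444
= 2.326 · 24.6/21.0713
= 2.72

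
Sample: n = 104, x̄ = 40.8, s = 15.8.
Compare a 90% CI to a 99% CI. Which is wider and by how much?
99% CI is wider by 2.99

df = 103
90% CI: t* = 1.660, (38.23, 43.37), width = 2 · t* · s/√n = 5.14
99% CI: t* = 2.624, (36.73, 44.87), width = 2 · t* · s/√n = 8.13

The 99% CI is wider by 8.13 - 5.14 = 2.99.
Higher confidence requires a wider interval.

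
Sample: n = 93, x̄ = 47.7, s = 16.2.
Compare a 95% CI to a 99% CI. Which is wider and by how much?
99% CI is wider by 2.17

df = 92
95% CI: t* = 1.986, (44.36, 51.04), width = 2 · t* · s/√n = 6.67
99% CI: t* = 2.630, (43.28, 52.12), width = 2 · t* · s/√n = 8.84

The 99% CI is wider by 8.84 - 6.67 = 2.17.
Higher confidence requires a wider interval.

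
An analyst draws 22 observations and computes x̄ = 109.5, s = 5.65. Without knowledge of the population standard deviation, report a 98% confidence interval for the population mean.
(106.47, 112.53)

t-interval (σ unknown):
df = n - 1 = 21
t* = 2.518 for 98% confidence

Margin of error = t* · s/√n = 2.518 · 5.65/√22 = 3.03

CI: (106.47, 112.53)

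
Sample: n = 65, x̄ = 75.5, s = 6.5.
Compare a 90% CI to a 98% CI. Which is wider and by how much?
98% CI is wider by 1.16

df = 64
90% CI: t* = 1.669, (74.15, 76.85), width = 2 · t* · s/√n = 2.69
98% CI: t* = 2.386, (73.58, 77.42), width = 2 · t* · s/√n = 3.85

The 98% CI is wider by 3.85 - 2.69 = 1.16.
Higher confidence requires a wider interval.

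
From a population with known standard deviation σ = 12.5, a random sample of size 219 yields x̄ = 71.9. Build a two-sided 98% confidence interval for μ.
(69.94, 73.86)

z-interval (σ known):
z* = 2.326 for 98% confidence

Margin of error = z* · σ/√n = 2.326 · 12.5/√219 = 1.96

CI: (71.9 - 1.96, 71.9 + 1.96) = (69.94, 73.86)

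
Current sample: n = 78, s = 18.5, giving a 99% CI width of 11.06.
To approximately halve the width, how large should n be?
n ≈ 312

CI width ∝ 1/√n
To reduce width by factor 2, need √n to grow by 2 → need 2² = 4 times as many samples.

Current: n = 78, width = 11.06
New: n = 312, width ≈ 5.43

Width reduced by factor of 11.06/5.43 = 2.04.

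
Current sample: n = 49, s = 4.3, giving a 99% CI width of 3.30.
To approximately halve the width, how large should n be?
n ≈ 196

CI width ∝ 1/√n
To reduce width by factor 2, need √n to grow by 2 → need 2² = 4 times as many samples.

Current: n = 49, width = 3.30
New: n = 196, width ≈ 1.60

Width reduced by factor of 3.30/1.60 = 2.06.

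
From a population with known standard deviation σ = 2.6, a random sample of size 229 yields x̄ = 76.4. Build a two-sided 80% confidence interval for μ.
(76.18, 76.62)

z-interval (σ known):
z* = 1.282 for 80% confidence

Margin of error = z* · σ/√n = 1.282 · 2.6/√229 = 0.22

CI: (76.4 - 0.22, 76.4 + 0.22) = (76.18, 76.62)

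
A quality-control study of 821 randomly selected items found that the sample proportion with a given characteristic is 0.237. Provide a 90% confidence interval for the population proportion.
(0.213, 0.261)

Proportion CI:
SE = √(p̂(1-p̂)/n) = √(0.237 · 0.763 / 821) = 0.01484

z* = 1.645
Margin = z* · SE = 1.645 · 0.01484 = 0.0244

CI: 0.237 ± 0.0244 = (0.213, 0.261)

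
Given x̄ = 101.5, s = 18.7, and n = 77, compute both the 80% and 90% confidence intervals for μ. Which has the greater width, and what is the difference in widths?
90% CI is wider by 1.59

df = 76
80% CI: t* = 1.293, (98.74, 104.26), width = 2 · t* · s/√n = 5.51
90% CI: t* = 1.665, (97.95, 105.05), width = 2 · t* · s/√n = 7.10

The 90% CI is wider by 7.10 - 5.51 = 1.59.
Higher confidence requires a wider interval.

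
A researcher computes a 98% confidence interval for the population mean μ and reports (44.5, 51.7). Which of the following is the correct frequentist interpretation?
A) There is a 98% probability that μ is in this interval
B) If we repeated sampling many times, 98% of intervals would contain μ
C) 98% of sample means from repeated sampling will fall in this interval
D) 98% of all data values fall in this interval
B

A) Wrong — μ is fixed; the randomness lives in the interval, not in μ.
B) Correct — this is the frequentist long-run coverage interpretation.
C) Wrong — coverage applies to intervals containing μ, not to future x̄ values.
D) Wrong — a CI is about the parameter μ, not individual data values.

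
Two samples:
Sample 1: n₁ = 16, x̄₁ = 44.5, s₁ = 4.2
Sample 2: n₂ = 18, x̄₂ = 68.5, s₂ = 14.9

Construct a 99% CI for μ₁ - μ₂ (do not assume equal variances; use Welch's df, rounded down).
(-34.49, -13.51)

Difference: x̄₁ - x̄₂ = -24.00
SE = √(s₁²/n₁ + s₂²/n₂) = √(4.2²/16 + 14.9²/18) = 3.6656
df = 19.99 → 19 (Welch–Satterthwaite, rounded down)
t* = 2.861

CI: -24.00 ± 2.861 · 3.6656 = -24.00 ± 10.49 = (-34.49, -13.51)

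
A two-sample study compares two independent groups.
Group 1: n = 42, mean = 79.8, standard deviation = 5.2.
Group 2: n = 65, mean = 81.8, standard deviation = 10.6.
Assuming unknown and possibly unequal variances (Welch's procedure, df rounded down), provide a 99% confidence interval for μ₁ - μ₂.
(-6.04, 2.04)

Difference: x̄₁ - x̄₂ = -2.00
SE = √(s₁²/n₁ + s₂²/n₂) = √(5.2²/42 + 10.6²/65) = 1.5403
df = 99.09 → 99 (Welch–Satterthwaite, rounded down)
t* = 2.626

CI: -2.00 ± 2.626 · 1.5403 = -2.00 ± 4.04 = (-6.04, 2.04)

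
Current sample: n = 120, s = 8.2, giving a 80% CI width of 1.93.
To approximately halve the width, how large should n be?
n ≈ 480

CI width ∝ 1/√n
To reduce width by factor 2, need √n to grow by 2 → need 2² = 4 times as many samples.

Current: n = 120, width = 1.93
New: n = 480, width ≈ 0.96

Width reduced by factor of 1.93/0.96 = 2.01.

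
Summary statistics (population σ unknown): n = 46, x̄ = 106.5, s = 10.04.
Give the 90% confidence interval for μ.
(104.01, 108.99)

t-interval (σ unknown):
df = n - 1 = 45
t* = 1.679 for 90% confidence

Margin of error = t* · s/√n = 1.679 · 10.04/√46 = 2.49

CI: (104.01, 108.99)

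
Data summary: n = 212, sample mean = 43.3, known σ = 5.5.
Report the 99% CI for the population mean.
(42.33, 44.27)

z-interval (σ known):
z* = 2.576 for 99% confidence

Margin of error = z* · σ/√n = 2.576 · 5.5/√212 = 0.97

CI: (43.3 - 0.97, 43.3 + 0.97) = (42.33, 44.27)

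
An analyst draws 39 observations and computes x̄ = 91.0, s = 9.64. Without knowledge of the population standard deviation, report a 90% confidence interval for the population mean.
(88.40, 93.60)

t-interval (σ unknown):
df = n - 1 = 38
t* = 1.686 for 90% confidence

Margin of error = t* · s/√n = 1.686 · 9.64/√39 = 2.60

CI: (88.40, 93.60)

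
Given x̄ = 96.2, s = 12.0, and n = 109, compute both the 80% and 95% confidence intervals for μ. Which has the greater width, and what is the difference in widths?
95% CI is wider by 1.60

df = 108
80% CI: t* = 1.289, (94.72, 97.68), width = 2 · t* · s/√n = 2.96
95% CI: t* = 1.982, (93.92, 98.48), width = 2 · t* · s/√n = 4.56

The 95% CI is wider by 4.56 - 2.96 = 1.60.
Higher confidence requires a wider interval.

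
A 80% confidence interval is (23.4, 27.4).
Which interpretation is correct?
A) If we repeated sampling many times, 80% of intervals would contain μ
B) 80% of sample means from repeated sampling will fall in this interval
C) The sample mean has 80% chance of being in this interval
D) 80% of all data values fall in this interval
A

A) Correct — this is the frequentist long-run coverage interpretation.
B) Wrong — coverage applies to intervals containing μ, not to future x̄ values.
C) Wrong — x̄ is observed and sits in the interval by construction.
D) Wrong — a CI is about the parameter μ, not individual data values.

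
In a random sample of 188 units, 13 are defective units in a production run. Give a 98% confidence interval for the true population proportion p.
(0.026, 0.112)

Proportion CI:
p̂ = 13/188 = 0.06915
SE = √(p̂(1-p̂)/n) = √(0.06915 · 0.93085 / 188) = 0.01850

z* = 2.326
Margin = z* · SE = 2.326 · 0.01850 = 0.0430

CI: 0.06915 ± 0.0430 = (0.026, 0.112)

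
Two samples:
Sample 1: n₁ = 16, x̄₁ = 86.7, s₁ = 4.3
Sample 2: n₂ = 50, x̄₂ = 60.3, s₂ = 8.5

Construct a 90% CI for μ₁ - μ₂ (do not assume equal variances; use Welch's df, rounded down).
(23.70, 29.10)

Difference: x̄₁ - x̄₂ = 26.40
SE = √(s₁²/n₁ + s₂²/n₂) = √(4.3²/16 + 8.5²/50) = 1.6126
df = 51.38 → 51 (Welch–Satterthwaite, rounded down)
t* = 1.675

CI: 26.40 ± 1.675 · 1.6126 = 26.40 ± 2.70 = (23.70, 29.10)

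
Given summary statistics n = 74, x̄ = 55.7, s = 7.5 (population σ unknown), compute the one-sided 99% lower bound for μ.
μ ≥ 53.63

Lower bound (one-sided):
t* = 2.379 (one-sided for 99%)
Lower bound = x̄ - t* · s/√n = 55.7 - 2.379 · 7.5/√74 = 53.63

We are 99% confident that μ ≥ 53.63.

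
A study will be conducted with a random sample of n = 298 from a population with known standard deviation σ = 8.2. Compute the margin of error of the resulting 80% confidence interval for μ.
Margin of error = 0.61

Margin of error = z* · σ/√n
= 1.282 · 8.2/√298
= 1.282 · 8.2/17.2627
= 0.61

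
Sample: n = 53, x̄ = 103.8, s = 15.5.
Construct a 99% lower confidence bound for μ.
μ ≥ 98.69

Lower bound (one-sided):
t* = 2.400 (one-sided for 99%)
Lower bound = x̄ - t* · s/√n = 103.8 - 2.400 · 15.5/√53 = 98.69

We are 99% confident that μ ≥ 98.69.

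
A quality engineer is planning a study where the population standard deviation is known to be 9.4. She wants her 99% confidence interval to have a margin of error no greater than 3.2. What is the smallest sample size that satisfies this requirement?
n ≥ 58

For margin E ≤ 3.2:
n ≥ (z* · σ / E)²
n ≥ (2.576 · 9.4 / 3.2)²
n ≥ 57.26

Minimum n = 58 (rounding up)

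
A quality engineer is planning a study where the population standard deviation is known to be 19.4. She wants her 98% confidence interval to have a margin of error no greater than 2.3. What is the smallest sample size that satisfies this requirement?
n ≥ 385

For margin E ≤ 2.3:
n ≥ (z* · σ / E)²
n ≥ (2.326 · 19.4 / 2.3)²
n ≥ 384.92

Minimum n = 385 (rounding up)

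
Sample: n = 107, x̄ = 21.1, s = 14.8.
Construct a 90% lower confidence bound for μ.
μ ≥ 19.25

Lower bound (one-sided):
t* = 1.290 (one-sided for 90%)
Lower bound = x̄ - t* · s/√n = 21.1 - 1.290 · 14.8/√107 = 19.25

We are 90% confident that μ ≥ 19.25.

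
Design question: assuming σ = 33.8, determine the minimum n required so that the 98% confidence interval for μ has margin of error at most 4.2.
n ≥ 351

For margin E ≤ 4.2:
n ≥ (z* · σ / E)²
n ≥ (2.326 · 33.8 / 4.2)²
n ≥ 350.39

Minimum n = 351 (rounding up)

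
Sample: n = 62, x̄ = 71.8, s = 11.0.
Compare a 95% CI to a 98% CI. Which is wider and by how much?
98% CI is wider by 1.08

df = 61
95% CI: t* = 2.000, (69.01, 74.59), width = 2 · t* · s/√n = 5.59
98% CI: t* = 2.389, (68.46, 75.14), width = 2 · t* · s/√n = 6.67

The 98% CI is wider by 6.67 - 5.59 = 1.08.
Higher confidence requires a wider interval.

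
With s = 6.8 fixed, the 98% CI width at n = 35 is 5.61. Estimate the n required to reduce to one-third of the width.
n ≈ 315

CI width ∝ 1/√n
To reduce width by factor 3, need √n to grow by 3 → need 3² = 9 times as many samples.

Current: n = 35, width = 5.61
New: n = 315, width ≈ 1.79

Width reduced by factor of 5.61/1.79 = 3.13.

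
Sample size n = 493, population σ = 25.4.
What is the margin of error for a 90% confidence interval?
Margin of error = 1.88

Margin of error = z* · σ/√n
= 1.645 · 25.4/√493
= 1.645 · 25.4/22.2036
= 1.88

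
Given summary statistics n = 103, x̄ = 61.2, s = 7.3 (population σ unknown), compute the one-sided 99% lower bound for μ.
μ ≥ 59.50

Lower bound (one-sided):
t* = 2.363 (one-sided for 99%)
Lower bound = x̄ - t* · s/√n = 61.2 - 2.363 · 7.3/√103 = 59.50

We are 99% confident that μ ≥ 59.50.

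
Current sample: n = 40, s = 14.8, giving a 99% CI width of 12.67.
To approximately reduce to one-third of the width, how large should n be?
n ≈ 360

CI width ∝ 1/√n
To reduce width by factor 3, need √n to grow by 3 → need 3² = 9 times as many samples.

Current: n = 40, width = 12.67
New: n = 360, width ≈ 4.04

Width reduced by factor of 12.67/4.04 = 3.14.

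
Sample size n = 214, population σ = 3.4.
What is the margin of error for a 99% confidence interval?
Margin of error = 0.60

Margin of error = z* · σ/√n
= 2.576 · 3.4/√214
= 2.576 · 3.4/14.6287
= 0.60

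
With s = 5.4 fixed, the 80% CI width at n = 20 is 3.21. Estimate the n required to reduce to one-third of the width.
n ≈ 180

CI width ∝ 1/√n
To reduce width by factor 3, need √n to grow by 3 → need 3² = 9 times as many samples.

Current: n = 20, width = 3.21
New: n = 180, width ≈ 1.04

Width reduced by factor of 3.21/1.04 = 3.09.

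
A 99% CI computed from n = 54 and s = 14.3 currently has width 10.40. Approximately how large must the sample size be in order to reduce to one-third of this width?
n ≈ 486

CI width ∝ 1/√n
To reduce width by factor 3, need √n to grow by 3 → need 3² = 9 times as many samples.

Current: n = 54, width = 10.40
New: n = 486, width ≈ 3.35

Width reduced by factor of 10.40/3.35 = 3.10.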